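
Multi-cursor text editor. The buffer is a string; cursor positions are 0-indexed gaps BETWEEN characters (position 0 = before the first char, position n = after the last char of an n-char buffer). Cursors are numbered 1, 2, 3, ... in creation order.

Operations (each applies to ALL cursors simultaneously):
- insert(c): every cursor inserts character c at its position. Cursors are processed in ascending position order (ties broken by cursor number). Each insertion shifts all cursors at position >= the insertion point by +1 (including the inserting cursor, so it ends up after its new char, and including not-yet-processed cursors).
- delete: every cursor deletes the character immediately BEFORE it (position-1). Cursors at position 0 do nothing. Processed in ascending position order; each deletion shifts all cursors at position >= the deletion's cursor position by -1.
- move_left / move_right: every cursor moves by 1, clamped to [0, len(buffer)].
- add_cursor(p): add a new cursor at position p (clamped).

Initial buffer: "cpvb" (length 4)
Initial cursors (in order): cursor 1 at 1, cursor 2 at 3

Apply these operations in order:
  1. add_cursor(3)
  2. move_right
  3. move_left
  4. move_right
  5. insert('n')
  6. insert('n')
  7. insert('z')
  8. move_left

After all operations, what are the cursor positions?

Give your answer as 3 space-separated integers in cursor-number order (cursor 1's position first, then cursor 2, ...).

Answer: 4 12 12

Derivation:
After op 1 (add_cursor(3)): buffer="cpvb" (len 4), cursors c1@1 c2@3 c3@3, authorship ....
After op 2 (move_right): buffer="cpvb" (len 4), cursors c1@2 c2@4 c3@4, authorship ....
After op 3 (move_left): buffer="cpvb" (len 4), cursors c1@1 c2@3 c3@3, authorship ....
After op 4 (move_right): buffer="cpvb" (len 4), cursors c1@2 c2@4 c3@4, authorship ....
After op 5 (insert('n')): buffer="cpnvbnn" (len 7), cursors c1@3 c2@7 c3@7, authorship ..1..23
After op 6 (insert('n')): buffer="cpnnvbnnnn" (len 10), cursors c1@4 c2@10 c3@10, authorship ..11..2323
After op 7 (insert('z')): buffer="cpnnzvbnnnnzz" (len 13), cursors c1@5 c2@13 c3@13, authorship ..111..232323
After op 8 (move_left): buffer="cpnnzvbnnnnzz" (len 13), cursors c1@4 c2@12 c3@12, authorship ..111..232323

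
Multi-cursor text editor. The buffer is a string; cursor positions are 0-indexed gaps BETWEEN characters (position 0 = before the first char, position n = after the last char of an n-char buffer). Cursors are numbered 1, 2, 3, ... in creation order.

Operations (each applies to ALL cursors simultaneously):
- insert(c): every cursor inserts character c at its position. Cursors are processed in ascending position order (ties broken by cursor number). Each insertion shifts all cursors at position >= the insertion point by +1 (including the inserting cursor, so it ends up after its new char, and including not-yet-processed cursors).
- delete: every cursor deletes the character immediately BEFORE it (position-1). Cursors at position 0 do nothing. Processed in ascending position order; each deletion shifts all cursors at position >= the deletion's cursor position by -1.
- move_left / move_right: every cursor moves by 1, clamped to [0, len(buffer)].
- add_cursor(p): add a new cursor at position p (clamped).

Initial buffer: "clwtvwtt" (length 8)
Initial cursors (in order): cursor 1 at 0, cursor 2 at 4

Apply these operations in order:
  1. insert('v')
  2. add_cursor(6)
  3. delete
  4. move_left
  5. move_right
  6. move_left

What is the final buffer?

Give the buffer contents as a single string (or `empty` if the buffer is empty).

Answer: clwvwtt

Derivation:
After op 1 (insert('v')): buffer="vclwtvvwtt" (len 10), cursors c1@1 c2@6, authorship 1....2....
After op 2 (add_cursor(6)): buffer="vclwtvvwtt" (len 10), cursors c1@1 c2@6 c3@6, authorship 1....2....
After op 3 (delete): buffer="clwvwtt" (len 7), cursors c1@0 c2@3 c3@3, authorship .......
After op 4 (move_left): buffer="clwvwtt" (len 7), cursors c1@0 c2@2 c3@2, authorship .......
After op 5 (move_right): buffer="clwvwtt" (len 7), cursors c1@1 c2@3 c3@3, authorship .......
After op 6 (move_left): buffer="clwvwtt" (len 7), cursors c1@0 c2@2 c3@2, authorship .......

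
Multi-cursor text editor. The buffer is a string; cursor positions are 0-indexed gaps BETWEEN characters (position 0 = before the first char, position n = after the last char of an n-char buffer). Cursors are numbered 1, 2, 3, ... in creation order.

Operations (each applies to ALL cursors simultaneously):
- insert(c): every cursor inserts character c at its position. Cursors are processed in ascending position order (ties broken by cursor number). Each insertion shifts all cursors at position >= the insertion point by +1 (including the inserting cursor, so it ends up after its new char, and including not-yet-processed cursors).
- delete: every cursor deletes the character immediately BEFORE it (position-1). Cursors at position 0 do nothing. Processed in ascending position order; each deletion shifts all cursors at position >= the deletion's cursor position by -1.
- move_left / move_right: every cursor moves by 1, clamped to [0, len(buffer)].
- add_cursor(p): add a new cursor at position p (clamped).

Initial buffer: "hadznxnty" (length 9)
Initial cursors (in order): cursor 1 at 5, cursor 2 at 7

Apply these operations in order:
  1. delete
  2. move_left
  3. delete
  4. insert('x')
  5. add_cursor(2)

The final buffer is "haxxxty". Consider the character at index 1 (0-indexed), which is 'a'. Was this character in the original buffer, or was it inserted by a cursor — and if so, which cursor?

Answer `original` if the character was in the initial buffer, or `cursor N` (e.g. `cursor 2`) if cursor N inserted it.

Answer: original

Derivation:
After op 1 (delete): buffer="hadzxty" (len 7), cursors c1@4 c2@5, authorship .......
After op 2 (move_left): buffer="hadzxty" (len 7), cursors c1@3 c2@4, authorship .......
After op 3 (delete): buffer="haxty" (len 5), cursors c1@2 c2@2, authorship .....
After op 4 (insert('x')): buffer="haxxxty" (len 7), cursors c1@4 c2@4, authorship ..12...
After op 5 (add_cursor(2)): buffer="haxxxty" (len 7), cursors c3@2 c1@4 c2@4, authorship ..12...
Authorship (.=original, N=cursor N): . . 1 2 . . .
Index 1: author = original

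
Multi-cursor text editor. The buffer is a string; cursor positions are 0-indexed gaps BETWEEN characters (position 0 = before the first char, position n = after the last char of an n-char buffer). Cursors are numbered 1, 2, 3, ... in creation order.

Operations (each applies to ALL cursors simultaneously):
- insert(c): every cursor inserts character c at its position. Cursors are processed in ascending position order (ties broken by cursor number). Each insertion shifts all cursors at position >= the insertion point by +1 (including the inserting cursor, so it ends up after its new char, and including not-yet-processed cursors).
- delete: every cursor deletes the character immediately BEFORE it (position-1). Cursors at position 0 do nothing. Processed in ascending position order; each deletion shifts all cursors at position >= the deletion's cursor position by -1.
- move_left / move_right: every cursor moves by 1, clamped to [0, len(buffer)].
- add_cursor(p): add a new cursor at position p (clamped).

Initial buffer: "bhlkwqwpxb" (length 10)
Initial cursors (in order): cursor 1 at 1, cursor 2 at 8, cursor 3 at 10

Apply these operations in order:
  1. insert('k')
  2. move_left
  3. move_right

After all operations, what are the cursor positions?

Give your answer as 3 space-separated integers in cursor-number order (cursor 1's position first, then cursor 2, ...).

After op 1 (insert('k')): buffer="bkhlkwqwpkxbk" (len 13), cursors c1@2 c2@10 c3@13, authorship .1.......2..3
After op 2 (move_left): buffer="bkhlkwqwpkxbk" (len 13), cursors c1@1 c2@9 c3@12, authorship .1.......2..3
After op 3 (move_right): buffer="bkhlkwqwpkxbk" (len 13), cursors c1@2 c2@10 c3@13, authorship .1.......2..3

Answer: 2 10 13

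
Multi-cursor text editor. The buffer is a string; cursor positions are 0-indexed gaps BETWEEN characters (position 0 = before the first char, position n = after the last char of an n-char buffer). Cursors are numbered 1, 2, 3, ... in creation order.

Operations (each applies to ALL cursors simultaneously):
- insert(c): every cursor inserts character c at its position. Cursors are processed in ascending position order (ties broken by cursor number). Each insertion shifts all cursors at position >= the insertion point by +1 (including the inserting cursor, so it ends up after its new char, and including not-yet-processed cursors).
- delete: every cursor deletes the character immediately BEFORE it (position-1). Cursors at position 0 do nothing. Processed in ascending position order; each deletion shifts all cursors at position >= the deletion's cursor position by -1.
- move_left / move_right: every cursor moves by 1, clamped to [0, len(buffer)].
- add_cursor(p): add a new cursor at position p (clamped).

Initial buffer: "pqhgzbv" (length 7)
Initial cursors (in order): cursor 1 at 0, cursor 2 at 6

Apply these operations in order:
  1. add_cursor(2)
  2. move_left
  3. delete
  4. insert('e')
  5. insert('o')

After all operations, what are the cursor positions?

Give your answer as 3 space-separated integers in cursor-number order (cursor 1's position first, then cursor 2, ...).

After op 1 (add_cursor(2)): buffer="pqhgzbv" (len 7), cursors c1@0 c3@2 c2@6, authorship .......
After op 2 (move_left): buffer="pqhgzbv" (len 7), cursors c1@0 c3@1 c2@5, authorship .......
After op 3 (delete): buffer="qhgbv" (len 5), cursors c1@0 c3@0 c2@3, authorship .....
After op 4 (insert('e')): buffer="eeqhgebv" (len 8), cursors c1@2 c3@2 c2@6, authorship 13...2..
After op 5 (insert('o')): buffer="eeooqhgeobv" (len 11), cursors c1@4 c3@4 c2@9, authorship 1313...22..

Answer: 4 9 4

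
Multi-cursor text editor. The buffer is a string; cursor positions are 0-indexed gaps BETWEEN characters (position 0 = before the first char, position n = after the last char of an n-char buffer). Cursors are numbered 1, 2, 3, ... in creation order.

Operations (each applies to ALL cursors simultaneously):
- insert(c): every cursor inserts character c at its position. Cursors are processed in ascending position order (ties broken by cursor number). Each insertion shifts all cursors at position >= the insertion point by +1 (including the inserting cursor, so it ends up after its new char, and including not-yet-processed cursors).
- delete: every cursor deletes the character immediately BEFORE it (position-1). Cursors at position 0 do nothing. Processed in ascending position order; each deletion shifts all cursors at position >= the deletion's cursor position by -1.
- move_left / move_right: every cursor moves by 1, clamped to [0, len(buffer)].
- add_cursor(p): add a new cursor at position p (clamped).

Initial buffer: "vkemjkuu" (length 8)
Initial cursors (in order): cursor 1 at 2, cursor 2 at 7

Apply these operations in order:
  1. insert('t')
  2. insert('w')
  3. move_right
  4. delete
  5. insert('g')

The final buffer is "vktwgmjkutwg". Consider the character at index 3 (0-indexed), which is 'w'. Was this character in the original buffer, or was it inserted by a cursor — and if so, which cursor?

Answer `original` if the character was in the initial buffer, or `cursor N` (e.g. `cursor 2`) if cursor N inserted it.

Answer: cursor 1

Derivation:
After op 1 (insert('t')): buffer="vktemjkutu" (len 10), cursors c1@3 c2@9, authorship ..1.....2.
After op 2 (insert('w')): buffer="vktwemjkutwu" (len 12), cursors c1@4 c2@11, authorship ..11.....22.
After op 3 (move_right): buffer="vktwemjkutwu" (len 12), cursors c1@5 c2@12, authorship ..11.....22.
After op 4 (delete): buffer="vktwmjkutw" (len 10), cursors c1@4 c2@10, authorship ..11....22
After op 5 (insert('g')): buffer="vktwgmjkutwg" (len 12), cursors c1@5 c2@12, authorship ..111....222
Authorship (.=original, N=cursor N): . . 1 1 1 . . . . 2 2 2
Index 3: author = 1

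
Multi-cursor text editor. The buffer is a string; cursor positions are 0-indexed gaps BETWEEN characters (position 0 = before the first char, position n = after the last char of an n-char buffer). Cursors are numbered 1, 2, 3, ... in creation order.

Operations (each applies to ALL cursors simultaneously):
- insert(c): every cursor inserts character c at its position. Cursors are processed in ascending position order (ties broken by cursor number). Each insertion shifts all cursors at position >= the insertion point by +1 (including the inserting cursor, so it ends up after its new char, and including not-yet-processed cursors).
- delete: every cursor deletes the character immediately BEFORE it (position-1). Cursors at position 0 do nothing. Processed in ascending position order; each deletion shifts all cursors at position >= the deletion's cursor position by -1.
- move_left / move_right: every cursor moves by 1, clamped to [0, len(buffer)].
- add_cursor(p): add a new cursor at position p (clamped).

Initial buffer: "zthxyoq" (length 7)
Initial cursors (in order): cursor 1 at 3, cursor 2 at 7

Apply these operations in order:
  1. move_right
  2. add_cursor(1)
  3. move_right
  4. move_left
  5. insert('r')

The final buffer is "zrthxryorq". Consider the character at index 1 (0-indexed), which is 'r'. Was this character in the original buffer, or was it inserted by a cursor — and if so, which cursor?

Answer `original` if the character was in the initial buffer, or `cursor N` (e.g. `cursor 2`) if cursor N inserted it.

After op 1 (move_right): buffer="zthxyoq" (len 7), cursors c1@4 c2@7, authorship .......
After op 2 (add_cursor(1)): buffer="zthxyoq" (len 7), cursors c3@1 c1@4 c2@7, authorship .......
After op 3 (move_right): buffer="zthxyoq" (len 7), cursors c3@2 c1@5 c2@7, authorship .......
After op 4 (move_left): buffer="zthxyoq" (len 7), cursors c3@1 c1@4 c2@6, authorship .......
After op 5 (insert('r')): buffer="zrthxryorq" (len 10), cursors c3@2 c1@6 c2@9, authorship .3...1..2.
Authorship (.=original, N=cursor N): . 3 . . . 1 . . 2 .
Index 1: author = 3

Answer: cursor 3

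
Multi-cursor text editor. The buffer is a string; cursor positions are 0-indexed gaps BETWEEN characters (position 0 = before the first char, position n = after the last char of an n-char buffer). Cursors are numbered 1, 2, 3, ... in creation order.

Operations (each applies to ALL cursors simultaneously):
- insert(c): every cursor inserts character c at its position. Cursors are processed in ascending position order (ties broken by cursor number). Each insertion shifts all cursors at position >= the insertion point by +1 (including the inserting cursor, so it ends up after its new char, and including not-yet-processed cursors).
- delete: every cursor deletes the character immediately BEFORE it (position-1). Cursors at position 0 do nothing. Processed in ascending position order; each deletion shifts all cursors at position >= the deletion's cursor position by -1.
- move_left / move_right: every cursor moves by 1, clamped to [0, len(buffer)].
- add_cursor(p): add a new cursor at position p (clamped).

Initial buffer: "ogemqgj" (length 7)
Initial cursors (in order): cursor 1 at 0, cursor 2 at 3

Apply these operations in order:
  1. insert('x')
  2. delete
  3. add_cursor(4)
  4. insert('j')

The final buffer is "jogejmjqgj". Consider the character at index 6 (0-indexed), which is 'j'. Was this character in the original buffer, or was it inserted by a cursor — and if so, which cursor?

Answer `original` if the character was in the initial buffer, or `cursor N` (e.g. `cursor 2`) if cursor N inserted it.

Answer: cursor 3

Derivation:
After op 1 (insert('x')): buffer="xogexmqgj" (len 9), cursors c1@1 c2@5, authorship 1...2....
After op 2 (delete): buffer="ogemqgj" (len 7), cursors c1@0 c2@3, authorship .......
After op 3 (add_cursor(4)): buffer="ogemqgj" (len 7), cursors c1@0 c2@3 c3@4, authorship .......
After op 4 (insert('j')): buffer="jogejmjqgj" (len 10), cursors c1@1 c2@5 c3@7, authorship 1...2.3...
Authorship (.=original, N=cursor N): 1 . . . 2 . 3 . . .
Index 6: author = 3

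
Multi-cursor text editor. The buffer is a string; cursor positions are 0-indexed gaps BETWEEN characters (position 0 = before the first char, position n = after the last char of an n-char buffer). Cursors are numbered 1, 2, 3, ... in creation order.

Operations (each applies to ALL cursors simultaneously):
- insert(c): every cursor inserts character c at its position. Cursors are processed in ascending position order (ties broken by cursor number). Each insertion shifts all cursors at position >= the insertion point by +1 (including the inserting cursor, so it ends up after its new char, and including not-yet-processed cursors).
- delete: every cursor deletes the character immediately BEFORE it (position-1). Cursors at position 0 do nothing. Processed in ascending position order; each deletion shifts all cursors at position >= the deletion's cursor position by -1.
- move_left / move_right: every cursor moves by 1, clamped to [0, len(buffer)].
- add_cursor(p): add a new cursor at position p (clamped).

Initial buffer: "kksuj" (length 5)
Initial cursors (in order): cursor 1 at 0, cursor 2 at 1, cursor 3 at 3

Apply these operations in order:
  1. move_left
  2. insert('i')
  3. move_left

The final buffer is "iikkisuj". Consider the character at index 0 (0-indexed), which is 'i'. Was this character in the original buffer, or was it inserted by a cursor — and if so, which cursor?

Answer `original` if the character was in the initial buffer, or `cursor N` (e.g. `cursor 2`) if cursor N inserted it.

Answer: cursor 1

Derivation:
After op 1 (move_left): buffer="kksuj" (len 5), cursors c1@0 c2@0 c3@2, authorship .....
After op 2 (insert('i')): buffer="iikkisuj" (len 8), cursors c1@2 c2@2 c3@5, authorship 12..3...
After op 3 (move_left): buffer="iikkisuj" (len 8), cursors c1@1 c2@1 c3@4, authorship 12..3...
Authorship (.=original, N=cursor N): 1 2 . . 3 . . .
Index 0: author = 1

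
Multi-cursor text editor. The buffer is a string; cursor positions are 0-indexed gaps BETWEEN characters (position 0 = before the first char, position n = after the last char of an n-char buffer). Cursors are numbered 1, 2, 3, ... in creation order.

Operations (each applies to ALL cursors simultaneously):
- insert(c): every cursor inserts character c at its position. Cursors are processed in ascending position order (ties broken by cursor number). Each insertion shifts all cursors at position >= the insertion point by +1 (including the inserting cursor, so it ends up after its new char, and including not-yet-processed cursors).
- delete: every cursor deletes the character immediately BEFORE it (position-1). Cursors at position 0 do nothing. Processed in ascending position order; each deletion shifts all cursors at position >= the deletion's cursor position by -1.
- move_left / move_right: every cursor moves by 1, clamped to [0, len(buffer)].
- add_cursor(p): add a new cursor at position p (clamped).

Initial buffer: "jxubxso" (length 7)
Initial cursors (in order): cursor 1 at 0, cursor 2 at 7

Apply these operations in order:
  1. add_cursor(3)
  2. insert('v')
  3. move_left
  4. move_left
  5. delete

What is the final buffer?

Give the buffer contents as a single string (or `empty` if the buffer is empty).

Answer: vjuvbxov

Derivation:
After op 1 (add_cursor(3)): buffer="jxubxso" (len 7), cursors c1@0 c3@3 c2@7, authorship .......
After op 2 (insert('v')): buffer="vjxuvbxsov" (len 10), cursors c1@1 c3@5 c2@10, authorship 1...3....2
After op 3 (move_left): buffer="vjxuvbxsov" (len 10), cursors c1@0 c3@4 c2@9, authorship 1...3....2
After op 4 (move_left): buffer="vjxuvbxsov" (len 10), cursors c1@0 c3@3 c2@8, authorship 1...3....2
After op 5 (delete): buffer="vjuvbxov" (len 8), cursors c1@0 c3@2 c2@6, authorship 1..3...2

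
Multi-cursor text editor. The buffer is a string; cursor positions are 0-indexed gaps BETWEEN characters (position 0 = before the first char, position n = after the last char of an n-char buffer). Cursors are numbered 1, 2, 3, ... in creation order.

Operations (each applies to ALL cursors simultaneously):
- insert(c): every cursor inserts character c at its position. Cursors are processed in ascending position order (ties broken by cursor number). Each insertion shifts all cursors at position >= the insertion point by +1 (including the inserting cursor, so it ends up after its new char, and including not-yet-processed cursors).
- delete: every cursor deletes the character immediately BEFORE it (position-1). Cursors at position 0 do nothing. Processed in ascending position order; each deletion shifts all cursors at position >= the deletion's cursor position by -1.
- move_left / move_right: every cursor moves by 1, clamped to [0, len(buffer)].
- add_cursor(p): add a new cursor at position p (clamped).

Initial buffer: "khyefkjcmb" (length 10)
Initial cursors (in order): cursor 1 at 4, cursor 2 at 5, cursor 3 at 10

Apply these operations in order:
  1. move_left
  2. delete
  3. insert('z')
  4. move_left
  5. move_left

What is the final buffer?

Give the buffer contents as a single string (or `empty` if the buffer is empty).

Answer: khzzfkjczb

Derivation:
After op 1 (move_left): buffer="khyefkjcmb" (len 10), cursors c1@3 c2@4 c3@9, authorship ..........
After op 2 (delete): buffer="khfkjcb" (len 7), cursors c1@2 c2@2 c3@6, authorship .......
After op 3 (insert('z')): buffer="khzzfkjczb" (len 10), cursors c1@4 c2@4 c3@9, authorship ..12....3.
After op 4 (move_left): buffer="khzzfkjczb" (len 10), cursors c1@3 c2@3 c3@8, authorship ..12....3.
After op 5 (move_left): buffer="khzzfkjczb" (len 10), cursors c1@2 c2@2 c3@7, authorship ..12....3.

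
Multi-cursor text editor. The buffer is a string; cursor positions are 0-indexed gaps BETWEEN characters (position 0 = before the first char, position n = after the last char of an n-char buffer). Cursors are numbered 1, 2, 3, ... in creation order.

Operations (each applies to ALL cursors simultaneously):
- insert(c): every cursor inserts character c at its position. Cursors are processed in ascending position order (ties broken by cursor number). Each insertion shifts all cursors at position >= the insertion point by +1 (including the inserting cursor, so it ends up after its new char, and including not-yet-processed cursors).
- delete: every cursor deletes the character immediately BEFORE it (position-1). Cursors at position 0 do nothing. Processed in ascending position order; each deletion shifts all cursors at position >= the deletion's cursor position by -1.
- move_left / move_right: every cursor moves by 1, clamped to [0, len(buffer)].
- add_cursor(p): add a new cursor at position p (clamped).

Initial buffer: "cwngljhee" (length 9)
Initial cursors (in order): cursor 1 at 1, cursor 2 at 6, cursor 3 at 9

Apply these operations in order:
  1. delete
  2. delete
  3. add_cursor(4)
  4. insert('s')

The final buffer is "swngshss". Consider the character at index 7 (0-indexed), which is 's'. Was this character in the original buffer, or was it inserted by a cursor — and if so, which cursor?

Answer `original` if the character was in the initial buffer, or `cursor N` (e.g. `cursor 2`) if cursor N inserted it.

Answer: cursor 4

Derivation:
After op 1 (delete): buffer="wnglhe" (len 6), cursors c1@0 c2@4 c3@6, authorship ......
After op 2 (delete): buffer="wngh" (len 4), cursors c1@0 c2@3 c3@4, authorship ....
After op 3 (add_cursor(4)): buffer="wngh" (len 4), cursors c1@0 c2@3 c3@4 c4@4, authorship ....
After op 4 (insert('s')): buffer="swngshss" (len 8), cursors c1@1 c2@5 c3@8 c4@8, authorship 1...2.34
Authorship (.=original, N=cursor N): 1 . . . 2 . 3 4
Index 7: author = 4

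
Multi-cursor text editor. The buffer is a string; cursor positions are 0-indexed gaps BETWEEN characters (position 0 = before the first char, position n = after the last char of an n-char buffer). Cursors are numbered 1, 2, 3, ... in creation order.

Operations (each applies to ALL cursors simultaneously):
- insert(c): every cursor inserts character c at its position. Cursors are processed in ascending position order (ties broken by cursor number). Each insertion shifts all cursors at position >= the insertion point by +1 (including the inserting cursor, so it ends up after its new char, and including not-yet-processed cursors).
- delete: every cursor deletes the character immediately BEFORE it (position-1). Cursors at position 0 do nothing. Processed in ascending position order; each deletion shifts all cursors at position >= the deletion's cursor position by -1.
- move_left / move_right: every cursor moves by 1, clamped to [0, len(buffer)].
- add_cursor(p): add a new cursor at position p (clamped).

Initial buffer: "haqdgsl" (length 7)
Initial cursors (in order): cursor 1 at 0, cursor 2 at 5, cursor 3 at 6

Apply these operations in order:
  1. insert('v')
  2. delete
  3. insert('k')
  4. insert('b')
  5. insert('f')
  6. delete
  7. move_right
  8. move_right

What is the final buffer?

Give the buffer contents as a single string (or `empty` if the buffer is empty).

After op 1 (insert('v')): buffer="vhaqdgvsvl" (len 10), cursors c1@1 c2@7 c3@9, authorship 1.....2.3.
After op 2 (delete): buffer="haqdgsl" (len 7), cursors c1@0 c2@5 c3@6, authorship .......
After op 3 (insert('k')): buffer="khaqdgkskl" (len 10), cursors c1@1 c2@7 c3@9, authorship 1.....2.3.
After op 4 (insert('b')): buffer="kbhaqdgkbskbl" (len 13), cursors c1@2 c2@9 c3@12, authorship 11.....22.33.
After op 5 (insert('f')): buffer="kbfhaqdgkbfskbfl" (len 16), cursors c1@3 c2@11 c3@15, authorship 111.....222.333.
After op 6 (delete): buffer="kbhaqdgkbskbl" (len 13), cursors c1@2 c2@9 c3@12, authorship 11.....22.33.
After op 7 (move_right): buffer="kbhaqdgkbskbl" (len 13), cursors c1@3 c2@10 c3@13, authorship 11.....22.33.
After op 8 (move_right): buffer="kbhaqdgkbskbl" (len 13), cursors c1@4 c2@11 c3@13, authorship 11.....22.33.

Answer: kbhaqdgkbskbl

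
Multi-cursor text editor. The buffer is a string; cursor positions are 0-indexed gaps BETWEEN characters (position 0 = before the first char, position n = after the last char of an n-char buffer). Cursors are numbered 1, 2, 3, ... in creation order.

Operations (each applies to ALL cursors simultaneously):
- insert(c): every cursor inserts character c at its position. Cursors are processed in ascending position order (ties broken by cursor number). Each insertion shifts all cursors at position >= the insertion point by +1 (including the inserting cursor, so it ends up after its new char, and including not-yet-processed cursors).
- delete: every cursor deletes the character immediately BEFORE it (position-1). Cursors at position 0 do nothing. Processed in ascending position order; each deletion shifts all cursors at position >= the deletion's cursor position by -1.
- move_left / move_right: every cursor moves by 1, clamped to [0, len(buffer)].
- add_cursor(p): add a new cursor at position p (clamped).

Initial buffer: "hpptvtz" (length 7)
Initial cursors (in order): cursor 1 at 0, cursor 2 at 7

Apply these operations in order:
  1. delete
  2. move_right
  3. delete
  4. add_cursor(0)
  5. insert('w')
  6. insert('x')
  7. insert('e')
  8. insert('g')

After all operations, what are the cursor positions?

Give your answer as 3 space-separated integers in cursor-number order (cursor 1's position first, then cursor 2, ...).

Answer: 8 16 8

Derivation:
After op 1 (delete): buffer="hpptvt" (len 6), cursors c1@0 c2@6, authorship ......
After op 2 (move_right): buffer="hpptvt" (len 6), cursors c1@1 c2@6, authorship ......
After op 3 (delete): buffer="pptv" (len 4), cursors c1@0 c2@4, authorship ....
After op 4 (add_cursor(0)): buffer="pptv" (len 4), cursors c1@0 c3@0 c2@4, authorship ....
After op 5 (insert('w')): buffer="wwpptvw" (len 7), cursors c1@2 c3@2 c2@7, authorship 13....2
After op 6 (insert('x')): buffer="wwxxpptvwx" (len 10), cursors c1@4 c3@4 c2@10, authorship 1313....22
After op 7 (insert('e')): buffer="wwxxeepptvwxe" (len 13), cursors c1@6 c3@6 c2@13, authorship 131313....222
After op 8 (insert('g')): buffer="wwxxeeggpptvwxeg" (len 16), cursors c1@8 c3@8 c2@16, authorship 13131313....2222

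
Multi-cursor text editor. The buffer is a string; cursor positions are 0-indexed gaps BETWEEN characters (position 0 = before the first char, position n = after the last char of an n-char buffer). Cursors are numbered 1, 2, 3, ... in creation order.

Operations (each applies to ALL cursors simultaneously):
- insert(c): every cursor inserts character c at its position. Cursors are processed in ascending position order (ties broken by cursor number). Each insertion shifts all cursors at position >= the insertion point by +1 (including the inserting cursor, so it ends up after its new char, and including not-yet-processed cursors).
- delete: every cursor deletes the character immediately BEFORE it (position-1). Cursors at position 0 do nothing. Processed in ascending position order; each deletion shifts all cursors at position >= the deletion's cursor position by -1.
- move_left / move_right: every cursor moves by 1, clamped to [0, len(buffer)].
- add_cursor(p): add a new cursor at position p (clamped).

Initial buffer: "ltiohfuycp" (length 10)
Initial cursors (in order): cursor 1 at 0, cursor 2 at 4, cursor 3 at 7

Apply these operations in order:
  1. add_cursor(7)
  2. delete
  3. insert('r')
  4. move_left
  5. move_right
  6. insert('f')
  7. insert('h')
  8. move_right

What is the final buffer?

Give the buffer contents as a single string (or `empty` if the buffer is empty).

Answer: rfhltirfhhrrffhhycp

Derivation:
After op 1 (add_cursor(7)): buffer="ltiohfuycp" (len 10), cursors c1@0 c2@4 c3@7 c4@7, authorship ..........
After op 2 (delete): buffer="ltihycp" (len 7), cursors c1@0 c2@3 c3@4 c4@4, authorship .......
After op 3 (insert('r')): buffer="rltirhrrycp" (len 11), cursors c1@1 c2@5 c3@8 c4@8, authorship 1...2.34...
After op 4 (move_left): buffer="rltirhrrycp" (len 11), cursors c1@0 c2@4 c3@7 c4@7, authorship 1...2.34...
After op 5 (move_right): buffer="rltirhrrycp" (len 11), cursors c1@1 c2@5 c3@8 c4@8, authorship 1...2.34...
After op 6 (insert('f')): buffer="rfltirfhrrffycp" (len 15), cursors c1@2 c2@7 c3@12 c4@12, authorship 11...22.3434...
After op 7 (insert('h')): buffer="rfhltirfhhrrffhhycp" (len 19), cursors c1@3 c2@9 c3@16 c4@16, authorship 111...222.343434...
After op 8 (move_right): buffer="rfhltirfhhrrffhhycp" (len 19), cursors c1@4 c2@10 c3@17 c4@17, authorship 111...222.343434...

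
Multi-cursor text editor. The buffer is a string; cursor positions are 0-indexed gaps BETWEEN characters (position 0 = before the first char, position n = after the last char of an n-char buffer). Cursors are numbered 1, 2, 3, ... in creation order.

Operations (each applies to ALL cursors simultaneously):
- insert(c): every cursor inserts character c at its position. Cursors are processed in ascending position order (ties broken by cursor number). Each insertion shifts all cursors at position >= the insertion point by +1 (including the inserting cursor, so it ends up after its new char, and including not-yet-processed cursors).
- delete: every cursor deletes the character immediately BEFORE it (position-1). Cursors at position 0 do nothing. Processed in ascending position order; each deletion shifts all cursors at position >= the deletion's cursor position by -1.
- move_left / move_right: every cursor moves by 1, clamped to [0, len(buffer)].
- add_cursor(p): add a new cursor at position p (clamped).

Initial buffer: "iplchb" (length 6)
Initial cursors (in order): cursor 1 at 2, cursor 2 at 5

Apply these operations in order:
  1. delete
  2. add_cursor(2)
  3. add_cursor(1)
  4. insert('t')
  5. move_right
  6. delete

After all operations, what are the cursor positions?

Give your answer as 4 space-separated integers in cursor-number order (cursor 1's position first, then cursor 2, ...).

Answer: 2 4 3 2

Derivation:
After op 1 (delete): buffer="ilcb" (len 4), cursors c1@1 c2@3, authorship ....
After op 2 (add_cursor(2)): buffer="ilcb" (len 4), cursors c1@1 c3@2 c2@3, authorship ....
After op 3 (add_cursor(1)): buffer="ilcb" (len 4), cursors c1@1 c4@1 c3@2 c2@3, authorship ....
After op 4 (insert('t')): buffer="ittltctb" (len 8), cursors c1@3 c4@3 c3@5 c2@7, authorship .14.3.2.
After op 5 (move_right): buffer="ittltctb" (len 8), cursors c1@4 c4@4 c3@6 c2@8, authorship .14.3.2.
After op 6 (delete): buffer="ittt" (len 4), cursors c1@2 c4@2 c3@3 c2@4, authorship .132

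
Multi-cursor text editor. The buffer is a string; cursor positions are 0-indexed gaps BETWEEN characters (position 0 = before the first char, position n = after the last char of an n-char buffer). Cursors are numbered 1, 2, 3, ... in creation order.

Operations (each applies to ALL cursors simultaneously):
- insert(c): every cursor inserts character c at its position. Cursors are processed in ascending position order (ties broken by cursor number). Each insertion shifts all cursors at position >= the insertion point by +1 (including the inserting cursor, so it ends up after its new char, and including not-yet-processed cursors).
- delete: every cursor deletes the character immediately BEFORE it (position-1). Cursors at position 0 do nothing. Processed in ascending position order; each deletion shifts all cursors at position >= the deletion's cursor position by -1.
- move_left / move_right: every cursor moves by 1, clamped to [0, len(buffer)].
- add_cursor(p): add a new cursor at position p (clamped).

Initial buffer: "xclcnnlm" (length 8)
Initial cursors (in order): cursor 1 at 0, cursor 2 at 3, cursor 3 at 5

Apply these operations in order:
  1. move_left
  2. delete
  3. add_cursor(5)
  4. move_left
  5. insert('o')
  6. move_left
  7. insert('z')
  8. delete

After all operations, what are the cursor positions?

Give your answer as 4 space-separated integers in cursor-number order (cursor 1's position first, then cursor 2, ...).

Answer: 1 1 3 7

Derivation:
After op 1 (move_left): buffer="xclcnnlm" (len 8), cursors c1@0 c2@2 c3@4, authorship ........
After op 2 (delete): buffer="xlnnlm" (len 6), cursors c1@0 c2@1 c3@2, authorship ......
After op 3 (add_cursor(5)): buffer="xlnnlm" (len 6), cursors c1@0 c2@1 c3@2 c4@5, authorship ......
After op 4 (move_left): buffer="xlnnlm" (len 6), cursors c1@0 c2@0 c3@1 c4@4, authorship ......
After op 5 (insert('o')): buffer="ooxolnnolm" (len 10), cursors c1@2 c2@2 c3@4 c4@8, authorship 12.3...4..
After op 6 (move_left): buffer="ooxolnnolm" (len 10), cursors c1@1 c2@1 c3@3 c4@7, authorship 12.3...4..
After op 7 (insert('z')): buffer="ozzoxzolnnzolm" (len 14), cursors c1@3 c2@3 c3@6 c4@11, authorship 1122.33...44..
After op 8 (delete): buffer="ooxolnnolm" (len 10), cursors c1@1 c2@1 c3@3 c4@7, authorship 12.3...4..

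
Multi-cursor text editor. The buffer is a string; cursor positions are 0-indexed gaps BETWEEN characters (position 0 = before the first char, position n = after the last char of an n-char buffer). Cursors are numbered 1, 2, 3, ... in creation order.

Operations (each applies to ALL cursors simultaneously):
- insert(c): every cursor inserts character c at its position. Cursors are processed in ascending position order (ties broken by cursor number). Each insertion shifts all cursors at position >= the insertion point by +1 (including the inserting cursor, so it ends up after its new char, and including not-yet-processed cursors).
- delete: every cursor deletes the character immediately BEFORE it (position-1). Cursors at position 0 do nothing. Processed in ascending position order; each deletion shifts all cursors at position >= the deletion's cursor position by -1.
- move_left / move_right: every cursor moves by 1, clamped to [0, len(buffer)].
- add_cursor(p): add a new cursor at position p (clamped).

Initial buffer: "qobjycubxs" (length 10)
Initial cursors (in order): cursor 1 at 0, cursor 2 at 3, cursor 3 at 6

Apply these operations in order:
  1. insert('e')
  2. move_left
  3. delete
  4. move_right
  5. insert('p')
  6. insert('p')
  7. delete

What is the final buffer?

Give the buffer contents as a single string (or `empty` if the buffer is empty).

After op 1 (insert('e')): buffer="eqobejyceubxs" (len 13), cursors c1@1 c2@5 c3@9, authorship 1...2...3....
After op 2 (move_left): buffer="eqobejyceubxs" (len 13), cursors c1@0 c2@4 c3@8, authorship 1...2...3....
After op 3 (delete): buffer="eqoejyeubxs" (len 11), cursors c1@0 c2@3 c3@6, authorship 1..2..3....
After op 4 (move_right): buffer="eqoejyeubxs" (len 11), cursors c1@1 c2@4 c3@7, authorship 1..2..3....
After op 5 (insert('p')): buffer="epqoepjyepubxs" (len 14), cursors c1@2 c2@6 c3@10, authorship 11..22..33....
After op 6 (insert('p')): buffer="eppqoeppjyeppubxs" (len 17), cursors c1@3 c2@8 c3@13, authorship 111..222..333....
After op 7 (delete): buffer="epqoepjyepubxs" (len 14), cursors c1@2 c2@6 c3@10, authorship 11..22..33....

Answer: epqoepjyepubxs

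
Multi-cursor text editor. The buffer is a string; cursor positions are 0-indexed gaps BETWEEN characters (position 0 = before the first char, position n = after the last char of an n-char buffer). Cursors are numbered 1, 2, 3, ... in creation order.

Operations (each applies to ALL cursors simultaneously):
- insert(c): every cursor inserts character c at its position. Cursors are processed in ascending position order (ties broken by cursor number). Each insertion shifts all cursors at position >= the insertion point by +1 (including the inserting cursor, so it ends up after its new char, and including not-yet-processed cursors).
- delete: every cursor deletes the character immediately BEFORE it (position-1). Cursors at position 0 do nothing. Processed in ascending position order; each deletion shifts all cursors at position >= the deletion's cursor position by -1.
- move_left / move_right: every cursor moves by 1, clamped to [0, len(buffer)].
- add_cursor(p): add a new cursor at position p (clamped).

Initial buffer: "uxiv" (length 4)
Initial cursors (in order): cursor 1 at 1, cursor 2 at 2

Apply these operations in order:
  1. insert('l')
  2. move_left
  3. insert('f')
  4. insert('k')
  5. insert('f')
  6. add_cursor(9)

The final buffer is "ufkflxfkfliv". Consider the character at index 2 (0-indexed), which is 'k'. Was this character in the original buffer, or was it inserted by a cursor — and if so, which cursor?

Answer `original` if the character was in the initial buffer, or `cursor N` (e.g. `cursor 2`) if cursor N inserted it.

Answer: cursor 1

Derivation:
After op 1 (insert('l')): buffer="ulxliv" (len 6), cursors c1@2 c2@4, authorship .1.2..
After op 2 (move_left): buffer="ulxliv" (len 6), cursors c1@1 c2@3, authorship .1.2..
After op 3 (insert('f')): buffer="uflxfliv" (len 8), cursors c1@2 c2@5, authorship .11.22..
After op 4 (insert('k')): buffer="ufklxfkliv" (len 10), cursors c1@3 c2@7, authorship .111.222..
After op 5 (insert('f')): buffer="ufkflxfkfliv" (len 12), cursors c1@4 c2@9, authorship .1111.2222..
After op 6 (add_cursor(9)): buffer="ufkflxfkfliv" (len 12), cursors c1@4 c2@9 c3@9, authorship .1111.2222..
Authorship (.=original, N=cursor N): . 1 1 1 1 . 2 2 2 2 . .
Index 2: author = 1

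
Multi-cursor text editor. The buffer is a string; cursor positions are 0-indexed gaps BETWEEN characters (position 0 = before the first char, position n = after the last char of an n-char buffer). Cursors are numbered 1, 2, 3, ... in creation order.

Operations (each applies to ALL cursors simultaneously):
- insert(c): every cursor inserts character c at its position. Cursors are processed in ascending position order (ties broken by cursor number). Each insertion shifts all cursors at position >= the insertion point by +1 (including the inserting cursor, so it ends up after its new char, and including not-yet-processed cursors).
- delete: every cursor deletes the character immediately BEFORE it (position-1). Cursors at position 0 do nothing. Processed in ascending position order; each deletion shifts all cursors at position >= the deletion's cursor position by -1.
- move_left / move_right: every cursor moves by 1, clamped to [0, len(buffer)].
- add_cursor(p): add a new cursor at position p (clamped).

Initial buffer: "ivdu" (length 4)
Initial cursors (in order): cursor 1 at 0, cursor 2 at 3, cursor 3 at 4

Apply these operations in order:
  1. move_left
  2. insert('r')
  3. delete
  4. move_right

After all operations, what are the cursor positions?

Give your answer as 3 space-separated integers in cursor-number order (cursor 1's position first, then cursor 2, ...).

Answer: 1 3 4

Derivation:
After op 1 (move_left): buffer="ivdu" (len 4), cursors c1@0 c2@2 c3@3, authorship ....
After op 2 (insert('r')): buffer="rivrdru" (len 7), cursors c1@1 c2@4 c3@6, authorship 1..2.3.
After op 3 (delete): buffer="ivdu" (len 4), cursors c1@0 c2@2 c3@3, authorship ....
After op 4 (move_right): buffer="ivdu" (len 4), cursors c1@1 c2@3 c3@4, authorship ....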